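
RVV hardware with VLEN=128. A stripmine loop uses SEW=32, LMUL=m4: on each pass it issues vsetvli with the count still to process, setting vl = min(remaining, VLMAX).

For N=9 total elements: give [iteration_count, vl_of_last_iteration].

lanes per group: 128·4/32 = 16
9 elements at 16/iter → 1 passes, remainder 9 on the last

[iterations, last_vl] = [1, 9]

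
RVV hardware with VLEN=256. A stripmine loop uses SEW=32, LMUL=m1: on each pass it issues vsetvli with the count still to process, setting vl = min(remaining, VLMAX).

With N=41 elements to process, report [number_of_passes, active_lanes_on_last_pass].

VLMAX = VLEN×LMUL/SEW = 256×1/32 = 8
iterations = ceil(41/8) = 6; final-pass vl = 1

[iterations, last_vl] = [6, 1]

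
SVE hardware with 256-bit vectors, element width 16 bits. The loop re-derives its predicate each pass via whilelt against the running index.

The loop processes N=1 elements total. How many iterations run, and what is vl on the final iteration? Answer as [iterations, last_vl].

[iterations, last_vl] = [1, 1]

lane count: 256 div 16 = 16
N=1: ⌈1/16⌉ = 1 iters; last vl = 1 − 0×16 = 1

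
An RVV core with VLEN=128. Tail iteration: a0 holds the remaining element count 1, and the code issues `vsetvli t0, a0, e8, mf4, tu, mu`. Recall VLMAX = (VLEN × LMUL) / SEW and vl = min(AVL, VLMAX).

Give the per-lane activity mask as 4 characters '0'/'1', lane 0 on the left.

VLMAX = VLEN×LMUL/SEW = 128×1/4/8 = 4
AVL=1 ≤ VLMAX=4, so vl = 1
bits (lane 0 leftmost): 1000

predicate = 1000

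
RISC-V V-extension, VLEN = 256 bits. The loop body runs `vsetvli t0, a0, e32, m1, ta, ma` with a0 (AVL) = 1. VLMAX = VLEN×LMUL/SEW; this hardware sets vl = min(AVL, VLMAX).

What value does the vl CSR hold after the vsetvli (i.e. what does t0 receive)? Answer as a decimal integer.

vl = 1

VLMAX = (256 × 1) / 32 = 8 lanes
vl = min(AVL, VLMAX) = min(1, 8) = 1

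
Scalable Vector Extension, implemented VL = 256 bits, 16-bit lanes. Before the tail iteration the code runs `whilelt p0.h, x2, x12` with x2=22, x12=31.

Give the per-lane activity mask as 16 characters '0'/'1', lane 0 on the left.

predicate = 1111111110000000

register lanes = 256/16 = 16
active while 22+j < 31, i.e. j ∈ [0,9) capped at 16 ⇒ 9
bits (lane 0 leftmost): 1111111110000000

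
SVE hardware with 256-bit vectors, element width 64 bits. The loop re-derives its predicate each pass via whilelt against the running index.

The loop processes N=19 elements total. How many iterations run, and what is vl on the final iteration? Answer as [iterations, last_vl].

[iterations, last_vl] = [5, 3]

register lanes = 256/64 = 4
N=19: ⌈19/4⌉ = 5 iters; last vl = 19 − 4×4 = 3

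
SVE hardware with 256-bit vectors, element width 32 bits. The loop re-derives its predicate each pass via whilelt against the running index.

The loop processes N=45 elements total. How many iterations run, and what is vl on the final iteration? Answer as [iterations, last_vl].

lane count: 256 div 32 = 8
45 elements at 8/iter → 6 passes, remainder 5 on the last

[iterations, last_vl] = [6, 5]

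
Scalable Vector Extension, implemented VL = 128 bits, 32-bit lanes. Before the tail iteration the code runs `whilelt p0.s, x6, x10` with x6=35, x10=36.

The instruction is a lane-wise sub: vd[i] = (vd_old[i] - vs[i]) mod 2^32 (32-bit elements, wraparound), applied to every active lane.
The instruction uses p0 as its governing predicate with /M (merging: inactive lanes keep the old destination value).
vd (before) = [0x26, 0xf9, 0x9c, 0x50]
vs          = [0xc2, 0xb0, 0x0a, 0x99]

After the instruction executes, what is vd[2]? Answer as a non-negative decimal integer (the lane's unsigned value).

lane count: 128 div 32 = 4
whilelt: lane j active iff 35+j < 36 → j < 1 → 1 active
lane  0: sub(0x26,0xc2) ⇒ 0xffffff64
lane  1: tail/keep ⇒ 0xf9
lane  2: tail/keep ⇒ 0x9c
lane  3: tail/keep ⇒ 0x50

vd[2] = 156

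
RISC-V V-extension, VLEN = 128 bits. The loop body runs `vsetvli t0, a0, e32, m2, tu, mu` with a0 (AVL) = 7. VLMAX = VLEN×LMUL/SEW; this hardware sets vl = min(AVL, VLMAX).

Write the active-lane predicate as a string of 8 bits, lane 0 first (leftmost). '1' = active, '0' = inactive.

VLMAX = (128 × 2) / 32 = 8 lanes
vl ← min(7, 8) = 7
bits (lane 0 leftmost): 11111110

predicate = 11111110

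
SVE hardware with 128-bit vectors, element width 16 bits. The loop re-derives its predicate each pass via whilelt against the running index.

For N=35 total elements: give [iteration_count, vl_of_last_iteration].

[iterations, last_vl] = [5, 3]

128-bit reg / 16-bit elem → 8 lanes
N=35: ⌈35/8⌉ = 5 iters; last vl = 35 − 4×8 = 3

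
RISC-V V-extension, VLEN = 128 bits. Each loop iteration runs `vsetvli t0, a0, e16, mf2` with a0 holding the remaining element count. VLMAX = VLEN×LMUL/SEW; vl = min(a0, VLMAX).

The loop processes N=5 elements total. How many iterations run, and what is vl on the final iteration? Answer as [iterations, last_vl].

VLMAX = (128 × 1/2) / 16 = 4 lanes
5 elements at 4/iter → 2 passes, remainder 1 on the last

[iterations, last_vl] = [2, 1]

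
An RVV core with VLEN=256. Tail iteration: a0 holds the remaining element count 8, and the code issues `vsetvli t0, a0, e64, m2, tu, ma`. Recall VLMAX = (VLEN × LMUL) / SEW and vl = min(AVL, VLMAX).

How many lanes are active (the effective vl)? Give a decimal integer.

vl = 8

lanes per group: 256·2/64 = 8
vl ← min(8, 8) = 8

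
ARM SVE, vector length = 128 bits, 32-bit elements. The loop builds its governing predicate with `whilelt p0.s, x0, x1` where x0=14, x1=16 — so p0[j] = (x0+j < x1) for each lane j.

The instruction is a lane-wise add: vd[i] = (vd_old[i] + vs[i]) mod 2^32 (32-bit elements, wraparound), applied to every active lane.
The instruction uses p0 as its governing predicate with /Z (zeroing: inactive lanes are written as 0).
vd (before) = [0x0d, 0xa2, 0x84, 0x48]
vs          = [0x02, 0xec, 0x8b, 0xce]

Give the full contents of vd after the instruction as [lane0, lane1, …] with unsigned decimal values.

128-bit reg / 32-bit elem → 4 lanes
p0[j] = (14+j < 16); true for j=0..1 → 2 lanes set
  i=0: add(0x0d,0x02) → 15
  i=1: add(0xa2,0xec) → 398
  i=2: tail/zero → 0
  i=3: tail/zero → 0

vd = [15, 398, 0, 0]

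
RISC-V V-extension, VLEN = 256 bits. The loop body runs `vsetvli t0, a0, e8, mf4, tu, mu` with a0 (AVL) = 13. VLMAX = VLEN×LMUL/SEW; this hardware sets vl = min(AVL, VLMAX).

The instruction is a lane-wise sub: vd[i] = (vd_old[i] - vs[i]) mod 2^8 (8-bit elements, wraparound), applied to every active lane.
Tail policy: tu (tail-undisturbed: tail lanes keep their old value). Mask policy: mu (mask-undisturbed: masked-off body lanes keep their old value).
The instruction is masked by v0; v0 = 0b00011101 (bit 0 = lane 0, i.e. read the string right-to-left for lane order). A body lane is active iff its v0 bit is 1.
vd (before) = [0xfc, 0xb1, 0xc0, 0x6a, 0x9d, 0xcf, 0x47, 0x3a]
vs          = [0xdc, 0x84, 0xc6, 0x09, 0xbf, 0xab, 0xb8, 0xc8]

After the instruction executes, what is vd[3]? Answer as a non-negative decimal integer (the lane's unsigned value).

VLMAX = VLEN×LMUL/SEW = 256×1/4/8 = 8
AVL=13 > VLMAX=8, so vl = 8
[0] sub(0xfc,0xdc) = 0x20
[1] mask-off/keep = 0xb1
[2] sub(0xc0,0xc6) = 0xfa
[3] sub(0x6a,0x09) = 0x61
[4] sub(0x9d,0xbf) = 0xde
[5] mask-off/keep = 0xcf
[6] mask-off/keep = 0x47
[7] mask-off/keep = 0x3a

vd[3] = 97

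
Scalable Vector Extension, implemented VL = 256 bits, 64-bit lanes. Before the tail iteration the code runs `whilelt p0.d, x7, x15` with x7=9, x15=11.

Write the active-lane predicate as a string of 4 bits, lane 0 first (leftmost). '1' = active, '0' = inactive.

lane count: 256 div 64 = 4
active while 9+j < 11, i.e. j ∈ [0,2) capped at 4 ⇒ 2
bits (lane 0 leftmost): 1100

predicate = 1100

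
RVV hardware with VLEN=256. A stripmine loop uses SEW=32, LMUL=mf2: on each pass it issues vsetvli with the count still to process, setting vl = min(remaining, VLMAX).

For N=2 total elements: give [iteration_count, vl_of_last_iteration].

lanes per group: 256·1/2/32 = 4
iterations = ceil(2/4) = 1; final-pass vl = 2

[iterations, last_vl] = [1, 2]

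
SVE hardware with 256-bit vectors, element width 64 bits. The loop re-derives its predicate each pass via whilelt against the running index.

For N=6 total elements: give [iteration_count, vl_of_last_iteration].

[iterations, last_vl] = [2, 2]

256-bit reg / 64-bit elem → 4 lanes
N=6: ⌈6/4⌉ = 2 iters; last vl = 6 − 1×4 = 2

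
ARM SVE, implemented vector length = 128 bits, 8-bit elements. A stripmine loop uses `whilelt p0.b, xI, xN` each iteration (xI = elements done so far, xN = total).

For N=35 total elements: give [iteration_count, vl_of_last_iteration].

register lanes = 128/8 = 16
35 elements at 16/iter → 3 passes, remainder 3 on the last

[iterations, last_vl] = [3, 3]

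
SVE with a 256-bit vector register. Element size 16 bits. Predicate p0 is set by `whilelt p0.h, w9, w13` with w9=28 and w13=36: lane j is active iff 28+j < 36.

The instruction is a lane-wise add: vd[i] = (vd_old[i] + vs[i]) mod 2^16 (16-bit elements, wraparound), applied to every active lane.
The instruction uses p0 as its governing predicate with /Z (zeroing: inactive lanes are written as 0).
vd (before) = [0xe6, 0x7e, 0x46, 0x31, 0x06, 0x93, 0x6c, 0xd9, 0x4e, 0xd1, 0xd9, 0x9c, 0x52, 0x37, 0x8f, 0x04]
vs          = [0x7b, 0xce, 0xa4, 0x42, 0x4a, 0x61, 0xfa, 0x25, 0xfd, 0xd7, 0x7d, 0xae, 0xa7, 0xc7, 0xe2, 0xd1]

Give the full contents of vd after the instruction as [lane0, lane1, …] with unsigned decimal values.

vd = [353, 332, 234, 115, 80, 244, 358, 254, 0, 0, 0, 0, 0, 0, 0, 0]

256-bit reg / 16-bit elem → 16 lanes
p0[j] = (28+j < 36); true for j=0..7 → 8 lanes set
vd[0] add(0xe6,0x7b) -> 0x161
vd[1] add(0x7e,0xce) -> 0x14c
vd[2] add(0x46,0xa4) -> 0xea
vd[3] add(0x31,0x42) -> 0x73
vd[4] add(0x06,0x4a) -> 0x50
vd[5] add(0x93,0x61) -> 0xf4
vd[6] add(0x6c,0xfa) -> 0x166
vd[7] add(0xd9,0x25) -> 0xfe
vd[8] tail/zero -> 0x00
vd[9] tail/zero -> 0x00
vd[10] tail/zero -> 0x00
vd[11] tail/zero -> 0x00
vd[12] tail/zero -> 0x00
vd[13] tail/zero -> 0x00
vd[14] tail/zero -> 0x00
vd[15] tail/zero -> 0x00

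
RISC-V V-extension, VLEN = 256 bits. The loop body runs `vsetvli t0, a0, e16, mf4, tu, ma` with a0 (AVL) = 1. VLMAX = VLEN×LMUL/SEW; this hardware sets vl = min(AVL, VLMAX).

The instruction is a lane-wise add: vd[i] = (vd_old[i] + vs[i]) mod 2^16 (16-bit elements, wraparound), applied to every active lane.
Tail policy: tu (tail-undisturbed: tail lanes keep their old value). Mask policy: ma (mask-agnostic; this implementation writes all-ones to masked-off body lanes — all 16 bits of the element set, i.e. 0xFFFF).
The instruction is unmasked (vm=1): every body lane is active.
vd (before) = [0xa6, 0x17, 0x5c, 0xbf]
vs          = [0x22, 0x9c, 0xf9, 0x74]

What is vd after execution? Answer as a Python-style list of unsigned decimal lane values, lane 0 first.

vd = [200, 23, 92, 191]

VLMAX = VLEN×LMUL/SEW = 256×1/4/16 = 4
AVL=1 ≤ VLMAX=4, so vl = 1
lane  0: add(0xa6,0x22) ⇒ 0xc8
lane  1: tail/keep ⇒ 0x17
lane  2: tail/keep ⇒ 0x5c
lane  3: tail/keep ⇒ 0xbf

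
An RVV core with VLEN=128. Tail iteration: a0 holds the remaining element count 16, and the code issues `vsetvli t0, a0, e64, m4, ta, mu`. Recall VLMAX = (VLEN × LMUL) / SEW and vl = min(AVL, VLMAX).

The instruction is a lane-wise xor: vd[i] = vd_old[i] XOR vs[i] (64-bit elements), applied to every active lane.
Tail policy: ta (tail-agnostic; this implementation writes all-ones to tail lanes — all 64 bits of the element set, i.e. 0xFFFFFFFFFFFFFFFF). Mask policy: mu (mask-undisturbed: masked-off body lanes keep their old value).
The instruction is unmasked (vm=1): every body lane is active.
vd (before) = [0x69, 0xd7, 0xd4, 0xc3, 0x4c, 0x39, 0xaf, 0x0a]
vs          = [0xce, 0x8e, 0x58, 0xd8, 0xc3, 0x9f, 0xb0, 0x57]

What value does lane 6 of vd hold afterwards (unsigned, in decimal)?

vd[6] = 31

lanes per group: 128·4/64 = 8
AVL=16 > VLMAX=8, so vl = 8
[0] xor(0x69,0xce) = 0xa7
[1] xor(0xd7,0x8e) = 0x59
[2] xor(0xd4,0x58) = 0x8c
[3] xor(0xc3,0xd8) = 0x1b
[4] xor(0x4c,0xc3) = 0x8f
[5] xor(0x39,0x9f) = 0xa6
[6] xor(0xaf,0xb0) = 0x1f
[7] xor(0x0a,0x57) = 0x5d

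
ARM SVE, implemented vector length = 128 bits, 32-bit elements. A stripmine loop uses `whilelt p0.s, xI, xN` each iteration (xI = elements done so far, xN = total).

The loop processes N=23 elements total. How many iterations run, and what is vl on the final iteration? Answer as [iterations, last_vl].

[iterations, last_vl] = [6, 3]

lane count: 128 div 32 = 4
iterations = ceil(23/4) = 6; final-pass vl = 3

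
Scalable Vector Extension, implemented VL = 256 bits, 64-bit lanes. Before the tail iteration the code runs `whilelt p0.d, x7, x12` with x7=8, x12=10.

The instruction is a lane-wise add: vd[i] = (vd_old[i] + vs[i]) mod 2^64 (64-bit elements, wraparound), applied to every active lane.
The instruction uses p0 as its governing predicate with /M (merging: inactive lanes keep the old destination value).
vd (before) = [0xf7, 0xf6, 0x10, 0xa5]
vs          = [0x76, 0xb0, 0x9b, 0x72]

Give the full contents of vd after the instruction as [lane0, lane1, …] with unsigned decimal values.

vd = [365, 422, 16, 165]

register lanes = 256/64 = 4
p0[j] = (8+j < 10); true for j=0..1 → 2 lanes set
[0] add(0xf7,0x76) = 0x16d
[1] add(0xf6,0xb0) = 0x1a6
[2] tail/keep = 0x10
[3] tail/keep = 0xa5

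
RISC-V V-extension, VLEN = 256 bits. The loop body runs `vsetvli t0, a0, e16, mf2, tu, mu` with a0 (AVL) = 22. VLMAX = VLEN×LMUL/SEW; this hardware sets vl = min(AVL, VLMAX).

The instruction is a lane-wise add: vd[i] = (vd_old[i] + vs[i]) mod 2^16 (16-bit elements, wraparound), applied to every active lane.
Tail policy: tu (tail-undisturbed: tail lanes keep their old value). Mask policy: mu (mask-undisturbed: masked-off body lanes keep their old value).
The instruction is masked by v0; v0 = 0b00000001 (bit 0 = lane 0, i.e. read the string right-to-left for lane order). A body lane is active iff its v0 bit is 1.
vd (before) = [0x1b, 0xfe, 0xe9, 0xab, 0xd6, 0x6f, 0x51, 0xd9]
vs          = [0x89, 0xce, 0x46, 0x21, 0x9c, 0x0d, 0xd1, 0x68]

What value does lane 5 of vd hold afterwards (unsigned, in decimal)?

lanes per group: 256·1/2/16 = 8
AVL=22 > VLMAX=8, so vl = 8
vd[0] add(0x1b,0x89) -> 0xa4
vd[1] mask-off/keep -> 0xfe
vd[2] mask-off/keep -> 0xe9
vd[3] mask-off/keep -> 0xab
vd[4] mask-off/keep -> 0xd6
vd[5] mask-off/keep -> 0x6f
vd[6] mask-off/keep -> 0x51
vd[7] mask-off/keep -> 0xd9

vd[5] = 111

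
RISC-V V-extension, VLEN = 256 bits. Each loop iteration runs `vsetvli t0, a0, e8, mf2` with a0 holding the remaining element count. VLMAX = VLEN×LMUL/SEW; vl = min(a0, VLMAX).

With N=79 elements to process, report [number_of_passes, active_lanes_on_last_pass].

[iterations, last_vl] = [5, 15]

VLMAX = VLEN×LMUL/SEW = 256×1/2/8 = 16
79 elements at 16/iter → 5 passes, remainder 15 on the last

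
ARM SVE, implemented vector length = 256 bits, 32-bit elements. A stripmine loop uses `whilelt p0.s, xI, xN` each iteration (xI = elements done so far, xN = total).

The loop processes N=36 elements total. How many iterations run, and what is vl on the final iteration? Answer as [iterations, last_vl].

register lanes = 256/32 = 8
36 elements at 8/iter → 5 passes, remainder 4 on the last

[iterations, last_vl] = [5, 4]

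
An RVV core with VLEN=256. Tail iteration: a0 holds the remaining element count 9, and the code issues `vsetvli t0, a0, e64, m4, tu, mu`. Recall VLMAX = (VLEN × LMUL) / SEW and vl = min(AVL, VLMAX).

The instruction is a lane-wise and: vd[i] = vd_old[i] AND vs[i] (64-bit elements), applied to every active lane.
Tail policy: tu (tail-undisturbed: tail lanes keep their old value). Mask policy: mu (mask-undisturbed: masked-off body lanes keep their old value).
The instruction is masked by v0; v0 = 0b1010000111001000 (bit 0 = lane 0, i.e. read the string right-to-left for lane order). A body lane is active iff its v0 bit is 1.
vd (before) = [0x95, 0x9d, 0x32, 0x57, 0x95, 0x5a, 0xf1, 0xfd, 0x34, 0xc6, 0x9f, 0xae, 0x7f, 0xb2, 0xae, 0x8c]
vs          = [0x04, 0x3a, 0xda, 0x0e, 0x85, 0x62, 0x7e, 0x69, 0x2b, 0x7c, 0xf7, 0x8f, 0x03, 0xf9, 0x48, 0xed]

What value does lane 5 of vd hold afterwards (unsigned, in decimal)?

vd[5] = 90

VLMAX = (256 × 4) / 64 = 16 lanes
vl = min(AVL, VLMAX) = min(9, 16) = 9
  i=0: mask-off/keep → 149
  i=1: mask-off/keep → 157
  i=2: mask-off/keep → 50
  i=3: and(0x57,0x0e) → 6
  i=4: mask-off/keep → 149
  i=5: mask-off/keep → 90
  i=6: and(0xf1,0x7e) → 112
  i=7: and(0xfd,0x69) → 105
  i=8: and(0x34,0x2b) → 32
  i=9: tail/keep → 198
  i=10: tail/keep → 159
  i=11: tail/keep → 174
  i=12: tail/keep → 127
  i=13: tail/keep → 178
  i=14: tail/keep → 174
  i=15: tail/keep → 140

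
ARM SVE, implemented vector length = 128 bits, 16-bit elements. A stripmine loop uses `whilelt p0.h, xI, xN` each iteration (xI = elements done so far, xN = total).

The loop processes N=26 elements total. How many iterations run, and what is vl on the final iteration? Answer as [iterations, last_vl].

128-bit reg / 16-bit elem → 8 lanes
26 elements at 8/iter → 4 passes, remainder 2 on the last

[iterations, last_vl] = [4, 2]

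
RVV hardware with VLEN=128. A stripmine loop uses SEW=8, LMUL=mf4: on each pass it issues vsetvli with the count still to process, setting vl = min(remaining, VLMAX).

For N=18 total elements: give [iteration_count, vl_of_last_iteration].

[iterations, last_vl] = [5, 2]

VLMAX = VLEN×LMUL/SEW = 128×1/4/8 = 4
iterations = ceil(18/4) = 5; final-pass vl = 2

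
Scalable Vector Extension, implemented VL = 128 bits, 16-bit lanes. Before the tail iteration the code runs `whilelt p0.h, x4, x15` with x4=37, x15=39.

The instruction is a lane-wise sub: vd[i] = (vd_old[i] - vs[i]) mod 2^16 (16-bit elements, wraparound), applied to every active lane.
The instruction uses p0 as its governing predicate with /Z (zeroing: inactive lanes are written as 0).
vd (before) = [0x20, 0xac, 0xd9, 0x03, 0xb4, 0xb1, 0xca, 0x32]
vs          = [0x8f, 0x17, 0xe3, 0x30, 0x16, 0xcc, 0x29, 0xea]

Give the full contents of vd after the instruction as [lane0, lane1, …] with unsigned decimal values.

register lanes = 128/16 = 8
active while 37+j < 39, i.e. j ∈ [0,2) capped at 8 ⇒ 2
  i=0: sub(0x20,0x8f) → 65425
  i=1: sub(0xac,0x17) → 149
  i=2: tail/zero → 0
  i=3: tail/zero → 0
  i=4: tail/zero → 0
  i=5: tail/zero → 0
  i=6: tail/zero → 0
  i=7: tail/zero → 0

vd = [65425, 149, 0, 0, 0, 0, 0, 0]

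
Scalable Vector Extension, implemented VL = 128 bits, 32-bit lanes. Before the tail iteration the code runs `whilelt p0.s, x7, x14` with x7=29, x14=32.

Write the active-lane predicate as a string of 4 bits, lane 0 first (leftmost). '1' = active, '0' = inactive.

register lanes = 128/32 = 4
active while 29+j < 32, i.e. j ∈ [0,3) capped at 4 ⇒ 3
bits (lane 0 leftmost): 1110

predicate = 1110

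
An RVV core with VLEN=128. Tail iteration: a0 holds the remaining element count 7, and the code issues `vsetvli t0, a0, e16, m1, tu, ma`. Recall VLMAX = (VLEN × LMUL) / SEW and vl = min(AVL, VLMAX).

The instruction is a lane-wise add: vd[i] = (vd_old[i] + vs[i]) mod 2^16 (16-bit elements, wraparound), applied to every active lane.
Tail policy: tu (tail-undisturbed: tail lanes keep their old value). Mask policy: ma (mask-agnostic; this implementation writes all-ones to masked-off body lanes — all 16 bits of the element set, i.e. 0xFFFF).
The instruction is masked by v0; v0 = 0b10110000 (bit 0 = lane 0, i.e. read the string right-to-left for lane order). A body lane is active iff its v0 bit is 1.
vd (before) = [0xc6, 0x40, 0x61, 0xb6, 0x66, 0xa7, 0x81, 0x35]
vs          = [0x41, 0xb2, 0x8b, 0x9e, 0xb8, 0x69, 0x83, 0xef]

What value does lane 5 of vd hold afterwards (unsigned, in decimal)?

vd[5] = 272

lanes per group: 128·1/16 = 8
vl = min(AVL, VLMAX) = min(7, 8) = 7
[0] mask-off/ones = 0xffff
[1] mask-off/ones = 0xffff
[2] mask-off/ones = 0xffff
[3] mask-off/ones = 0xffff
[4] add(0x66,0xb8) = 0x11e
[5] add(0xa7,0x69) = 0x110
[6] mask-off/ones = 0xffff
[7] tail/keep = 0x35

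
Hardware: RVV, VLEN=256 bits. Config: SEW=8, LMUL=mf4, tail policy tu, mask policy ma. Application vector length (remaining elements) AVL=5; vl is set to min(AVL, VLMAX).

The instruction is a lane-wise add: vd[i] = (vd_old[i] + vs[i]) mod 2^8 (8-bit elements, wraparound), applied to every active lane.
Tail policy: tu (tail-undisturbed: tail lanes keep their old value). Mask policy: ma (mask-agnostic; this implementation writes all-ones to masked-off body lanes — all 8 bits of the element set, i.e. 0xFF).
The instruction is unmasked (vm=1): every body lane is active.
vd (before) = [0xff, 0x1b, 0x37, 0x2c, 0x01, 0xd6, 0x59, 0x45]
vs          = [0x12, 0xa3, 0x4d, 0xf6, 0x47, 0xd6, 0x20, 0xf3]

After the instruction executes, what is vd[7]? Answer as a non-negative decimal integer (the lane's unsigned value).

lanes per group: 256·1/4/8 = 8
AVL=5 ≤ VLMAX=8, so vl = 5
  i=0: add(0xff,0x12) → 17
  i=1: add(0x1b,0xa3) → 190
  i=2: add(0x37,0x4d) → 132
  i=3: add(0x2c,0xf6) → 34
  i=4: add(0x01,0x47) → 72
  i=5: tail/keep → 214
  i=6: tail/keep → 89
  i=7: tail/keep → 69

vd[7] = 69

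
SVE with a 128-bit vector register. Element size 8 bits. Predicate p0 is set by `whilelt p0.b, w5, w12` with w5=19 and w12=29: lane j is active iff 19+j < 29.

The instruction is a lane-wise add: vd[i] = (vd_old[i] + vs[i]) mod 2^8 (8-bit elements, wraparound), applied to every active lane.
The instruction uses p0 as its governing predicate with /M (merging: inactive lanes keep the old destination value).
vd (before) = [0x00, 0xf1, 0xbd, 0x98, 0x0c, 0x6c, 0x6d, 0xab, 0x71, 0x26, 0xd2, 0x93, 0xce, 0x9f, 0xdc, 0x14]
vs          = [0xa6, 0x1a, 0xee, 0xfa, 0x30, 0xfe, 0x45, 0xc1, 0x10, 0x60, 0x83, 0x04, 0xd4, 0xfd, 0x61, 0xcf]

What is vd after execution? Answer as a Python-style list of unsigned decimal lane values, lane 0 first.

lane count: 128 div 8 = 16
p0[j] = (19+j < 29); true for j=0..9 → 10 lanes set
lane  0: add(0x00,0xa6) ⇒ 0xa6
lane  1: add(0xf1,0x1a) ⇒ 0x0b
lane  2: add(0xbd,0xee) ⇒ 0xab
lane  3: add(0x98,0xfa) ⇒ 0x92
lane  4: add(0x0c,0x30) ⇒ 0x3c
lane  5: add(0x6c,0xfe) ⇒ 0x6a
lane  6: add(0x6d,0x45) ⇒ 0xb2
lane  7: add(0xab,0xc1) ⇒ 0x6c
lane  8: add(0x71,0x10) ⇒ 0x81
lane  9: add(0x26,0x60) ⇒ 0x86
lane 10: tail/keep ⇒ 0xd2
lane 11: tail/keep ⇒ 0x93
lane 12: tail/keep ⇒ 0xce
lane 13: tail/keep ⇒ 0x9f
lane 14: tail/keep ⇒ 0xdc
lane 15: tail/keep ⇒ 0x14

vd = [166, 11, 171, 146, 60, 106, 178, 108, 129, 134, 210, 147, 206, 159, 220, 20]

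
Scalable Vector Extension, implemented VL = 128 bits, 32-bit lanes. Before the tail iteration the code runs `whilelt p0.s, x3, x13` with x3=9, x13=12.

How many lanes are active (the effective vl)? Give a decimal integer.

vl = 3

register lanes = 128/32 = 4
p0[j] = (9+j < 12); true for j=0..2 → 3 lanes set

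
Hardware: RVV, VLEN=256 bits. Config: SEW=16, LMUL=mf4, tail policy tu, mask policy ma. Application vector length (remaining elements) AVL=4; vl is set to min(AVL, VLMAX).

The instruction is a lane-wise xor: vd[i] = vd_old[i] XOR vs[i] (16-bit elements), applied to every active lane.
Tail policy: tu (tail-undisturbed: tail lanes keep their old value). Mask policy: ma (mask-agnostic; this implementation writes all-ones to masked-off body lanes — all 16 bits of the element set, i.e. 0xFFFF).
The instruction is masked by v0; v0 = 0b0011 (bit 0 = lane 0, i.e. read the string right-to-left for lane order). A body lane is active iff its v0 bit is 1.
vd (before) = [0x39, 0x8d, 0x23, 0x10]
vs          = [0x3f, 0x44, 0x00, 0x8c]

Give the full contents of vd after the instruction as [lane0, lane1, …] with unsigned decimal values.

lanes per group: 256·1/4/16 = 4
AVL=4 ≤ VLMAX=4, so vl = 4
  i=0: xor(0x39,0x3f) → 6
  i=1: xor(0x8d,0x44) → 201
  i=2: mask-off/ones → 65535
  i=3: mask-off/ones → 65535

vd = [6, 201, 65535, 65535]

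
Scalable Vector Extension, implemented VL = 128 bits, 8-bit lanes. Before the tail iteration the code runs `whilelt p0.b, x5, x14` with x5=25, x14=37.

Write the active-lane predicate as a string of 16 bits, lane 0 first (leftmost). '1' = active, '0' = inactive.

register lanes = 128/8 = 16
active while 25+j < 37, i.e. j ∈ [0,12) capped at 16 ⇒ 12
bits (lane 0 leftmost): 1111111111110000

predicate = 1111111111110000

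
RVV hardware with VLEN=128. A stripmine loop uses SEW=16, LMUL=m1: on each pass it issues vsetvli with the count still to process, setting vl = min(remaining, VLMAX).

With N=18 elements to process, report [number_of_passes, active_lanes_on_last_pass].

[iterations, last_vl] = [3, 2]

VLMAX = VLEN×LMUL/SEW = 128×1/16 = 8
N=18: ⌈18/8⌉ = 3 iters; last vl = 18 − 2×8 = 2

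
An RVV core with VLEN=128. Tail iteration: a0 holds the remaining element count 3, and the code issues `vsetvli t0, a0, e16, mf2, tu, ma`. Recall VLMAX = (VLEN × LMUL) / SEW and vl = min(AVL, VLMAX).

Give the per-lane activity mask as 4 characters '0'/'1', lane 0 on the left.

VLMAX = VLEN×LMUL/SEW = 128×1/2/16 = 4
AVL=3 ≤ VLMAX=4, so vl = 3
bits (lane 0 leftmost): 1110

predicate = 1110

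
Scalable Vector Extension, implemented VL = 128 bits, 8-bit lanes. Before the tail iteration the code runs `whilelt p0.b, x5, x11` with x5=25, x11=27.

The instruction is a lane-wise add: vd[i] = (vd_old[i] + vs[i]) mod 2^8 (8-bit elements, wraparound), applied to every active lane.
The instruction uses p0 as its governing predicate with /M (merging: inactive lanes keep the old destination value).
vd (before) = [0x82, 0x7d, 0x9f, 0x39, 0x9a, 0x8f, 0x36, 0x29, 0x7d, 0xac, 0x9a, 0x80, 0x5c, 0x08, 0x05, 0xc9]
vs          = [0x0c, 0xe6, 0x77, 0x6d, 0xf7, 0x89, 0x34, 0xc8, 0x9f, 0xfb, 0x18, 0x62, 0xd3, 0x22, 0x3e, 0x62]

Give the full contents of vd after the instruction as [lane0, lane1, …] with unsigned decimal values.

vd = [142, 99, 159, 57, 154, 143, 54, 41, 125, 172, 154, 128, 92, 8, 5, 201]

128-bit reg / 8-bit elem → 16 lanes
p0[j] = (25+j < 27); true for j=0..1 → 2 lanes set
[0] add(0x82,0x0c) = 0x8e
[1] add(0x7d,0xe6) = 0x63
[2] tail/keep = 0x9f
[3] tail/keep = 0x39
[4] tail/keep = 0x9a
[5] tail/keep = 0x8f
[6] tail/keep = 0x36
[7] tail/keep = 0x29
[8] tail/keep = 0x7d
[9] tail/keep = 0xac
[10] tail/keep = 0x9a
[11] tail/keep = 0x80
[12] tail/keep = 0x5c
[13] tail/keep = 0x08
[14] tail/keep = 0x05
[15] tail/keep = 0xc9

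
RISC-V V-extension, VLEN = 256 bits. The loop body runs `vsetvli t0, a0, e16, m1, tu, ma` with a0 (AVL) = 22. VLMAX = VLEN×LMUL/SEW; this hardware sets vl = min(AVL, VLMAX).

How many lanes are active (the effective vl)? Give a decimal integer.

vl = 16

lanes per group: 256·1/16 = 16
AVL=22 > VLMAX=16, so vl = 16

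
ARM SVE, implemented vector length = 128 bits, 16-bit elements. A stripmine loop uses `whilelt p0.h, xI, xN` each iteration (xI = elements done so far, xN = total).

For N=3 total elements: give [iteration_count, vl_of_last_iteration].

128-bit reg / 16-bit elem → 8 lanes
N=3: ⌈3/8⌉ = 1 iters; last vl = 3 − 0×8 = 3

[iterations, last_vl] = [1, 3]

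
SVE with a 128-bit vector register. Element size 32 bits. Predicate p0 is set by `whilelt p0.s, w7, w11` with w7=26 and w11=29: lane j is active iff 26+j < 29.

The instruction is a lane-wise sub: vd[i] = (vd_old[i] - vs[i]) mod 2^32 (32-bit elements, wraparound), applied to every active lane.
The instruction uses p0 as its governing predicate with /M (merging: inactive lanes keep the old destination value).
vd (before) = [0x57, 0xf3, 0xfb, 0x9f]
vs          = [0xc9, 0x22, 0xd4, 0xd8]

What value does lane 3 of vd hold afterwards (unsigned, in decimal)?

vd[3] = 159

lane count: 128 div 32 = 4
p0[j] = (26+j < 29); true for j=0..2 → 3 lanes set
lane  0: sub(0x57,0xc9) ⇒ 0xffffff8e
lane  1: sub(0xf3,0x22) ⇒ 0xd1
lane  2: sub(0xfb,0xd4) ⇒ 0x27
lane  3: tail/keep ⇒ 0x9f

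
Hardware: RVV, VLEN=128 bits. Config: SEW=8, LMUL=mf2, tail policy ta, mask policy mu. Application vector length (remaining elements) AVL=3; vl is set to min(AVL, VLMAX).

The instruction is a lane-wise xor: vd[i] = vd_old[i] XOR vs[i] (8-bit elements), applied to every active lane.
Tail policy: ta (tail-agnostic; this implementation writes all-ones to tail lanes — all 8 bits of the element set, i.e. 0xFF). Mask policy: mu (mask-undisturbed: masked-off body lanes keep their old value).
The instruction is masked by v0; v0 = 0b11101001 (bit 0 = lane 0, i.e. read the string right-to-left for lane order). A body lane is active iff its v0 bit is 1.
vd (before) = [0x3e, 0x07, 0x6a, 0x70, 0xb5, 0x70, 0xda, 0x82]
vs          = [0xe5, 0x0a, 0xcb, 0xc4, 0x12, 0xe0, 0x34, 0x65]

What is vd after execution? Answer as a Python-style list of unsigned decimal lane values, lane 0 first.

VLMAX = (128 × 1/2) / 8 = 8 lanes
vl = min(AVL, VLMAX) = min(3, 8) = 3
lane  0: xor(0x3e,0xe5) ⇒ 0xdb
lane  1: mask-off/keep ⇒ 0x07
lane  2: mask-off/keep ⇒ 0x6a
lane  3: tail/ones ⇒ 0xff
lane  4: tail/ones ⇒ 0xff
lane  5: tail/ones ⇒ 0xff
lane  6: tail/ones ⇒ 0xff
lane  7: tail/ones ⇒ 0xff

vd = [219, 7, 106, 255, 255, 255, 255, 255]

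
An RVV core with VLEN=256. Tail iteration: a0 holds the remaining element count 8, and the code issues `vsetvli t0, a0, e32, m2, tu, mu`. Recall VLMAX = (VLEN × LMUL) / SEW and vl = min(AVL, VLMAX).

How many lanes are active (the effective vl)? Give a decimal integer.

VLMAX = VLEN×LMUL/SEW = 256×2/32 = 16
vl ← min(8, 16) = 8

vl = 8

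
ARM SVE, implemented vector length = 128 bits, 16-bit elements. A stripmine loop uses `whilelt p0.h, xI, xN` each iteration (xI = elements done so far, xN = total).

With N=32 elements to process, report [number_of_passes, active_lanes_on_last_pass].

[iterations, last_vl] = [4, 8]

lane count: 128 div 16 = 8
N=32: ⌈32/8⌉ = 4 iters; last vl = 32 − 3×8 = 8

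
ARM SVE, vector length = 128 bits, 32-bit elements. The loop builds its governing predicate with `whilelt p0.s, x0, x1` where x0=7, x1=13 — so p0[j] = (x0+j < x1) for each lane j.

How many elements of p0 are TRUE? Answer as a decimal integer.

vl = 4

register lanes = 128/32 = 4
whilelt: lane j active iff 7+j < 13 → j < 6 → 4 active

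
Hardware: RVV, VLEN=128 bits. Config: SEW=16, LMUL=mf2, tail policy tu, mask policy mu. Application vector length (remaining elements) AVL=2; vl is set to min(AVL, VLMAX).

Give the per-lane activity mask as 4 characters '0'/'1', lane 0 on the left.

predicate = 1100

lanes per group: 128·1/2/16 = 4
vl = min(AVL, VLMAX) = min(2, 4) = 2
bits (lane 0 leftmost): 1100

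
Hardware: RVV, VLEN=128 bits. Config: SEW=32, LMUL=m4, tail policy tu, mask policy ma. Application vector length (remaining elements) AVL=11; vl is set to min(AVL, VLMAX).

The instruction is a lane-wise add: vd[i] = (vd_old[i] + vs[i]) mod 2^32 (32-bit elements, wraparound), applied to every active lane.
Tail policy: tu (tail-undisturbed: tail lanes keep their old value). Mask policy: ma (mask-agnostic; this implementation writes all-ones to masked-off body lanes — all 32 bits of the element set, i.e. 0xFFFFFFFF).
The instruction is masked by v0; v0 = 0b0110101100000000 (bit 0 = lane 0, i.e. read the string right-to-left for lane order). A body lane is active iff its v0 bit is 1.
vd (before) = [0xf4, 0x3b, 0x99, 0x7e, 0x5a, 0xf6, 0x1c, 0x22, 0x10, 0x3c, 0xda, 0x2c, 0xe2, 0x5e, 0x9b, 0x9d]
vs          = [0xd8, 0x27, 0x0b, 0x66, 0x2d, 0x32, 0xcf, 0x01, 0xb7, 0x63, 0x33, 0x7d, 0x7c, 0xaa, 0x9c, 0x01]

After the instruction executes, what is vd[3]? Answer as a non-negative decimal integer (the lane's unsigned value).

vd[3] = 4294967295

lanes per group: 128·4/32 = 16
AVL=11 ≤ VLMAX=16, so vl = 11
  i=0: mask-off/ones → 4294967295
  i=1: mask-off/ones → 4294967295
  i=2: mask-off/ones → 4294967295
  i=3: mask-off/ones → 4294967295
  i=4: mask-off/ones → 4294967295
  i=5: mask-off/ones → 4294967295
  i=6: mask-off/ones → 4294967295
  i=7: mask-off/ones → 4294967295
  i=8: add(0x10,0xb7) → 199
  i=9: add(0x3c,0x63) → 159
  i=10: mask-off/ones → 4294967295
  i=11: tail/keep → 44
  i=12: tail/keep → 226
  i=13: tail/keep → 94
  i=14: tail/keep → 155
  i=15: tail/keep → 157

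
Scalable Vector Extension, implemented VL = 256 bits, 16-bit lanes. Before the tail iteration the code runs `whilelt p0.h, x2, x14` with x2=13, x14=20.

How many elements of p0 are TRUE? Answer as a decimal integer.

vl = 7

lane count: 256 div 16 = 16
active while 13+j < 20, i.e. j ∈ [0,7) capped at 16 ⇒ 7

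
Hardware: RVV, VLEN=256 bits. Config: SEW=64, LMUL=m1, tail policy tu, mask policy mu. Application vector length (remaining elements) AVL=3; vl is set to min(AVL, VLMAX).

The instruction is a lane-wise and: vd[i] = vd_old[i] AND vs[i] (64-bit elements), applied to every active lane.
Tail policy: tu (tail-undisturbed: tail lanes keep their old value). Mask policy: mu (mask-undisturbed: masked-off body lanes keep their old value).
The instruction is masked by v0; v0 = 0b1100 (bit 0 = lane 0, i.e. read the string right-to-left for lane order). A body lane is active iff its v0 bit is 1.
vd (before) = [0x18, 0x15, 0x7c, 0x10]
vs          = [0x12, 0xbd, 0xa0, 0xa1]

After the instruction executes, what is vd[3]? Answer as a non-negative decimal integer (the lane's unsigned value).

VLMAX = (256 × 1) / 64 = 4 lanes
vl ← min(3, 4) = 3
[0] mask-off/keep = 0x18
[1] mask-off/keep = 0x15
[2] and(0x7c,0xa0) = 0x20
[3] tail/keep = 0x10

vd[3] = 16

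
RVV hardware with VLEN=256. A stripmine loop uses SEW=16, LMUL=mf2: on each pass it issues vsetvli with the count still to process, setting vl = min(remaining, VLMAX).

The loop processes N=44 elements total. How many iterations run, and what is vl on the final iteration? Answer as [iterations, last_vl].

VLMAX = (256 × 1/2) / 16 = 8 lanes
iterations = ceil(44/8) = 6; final-pass vl = 4

[iterations, last_vl] = [6, 4]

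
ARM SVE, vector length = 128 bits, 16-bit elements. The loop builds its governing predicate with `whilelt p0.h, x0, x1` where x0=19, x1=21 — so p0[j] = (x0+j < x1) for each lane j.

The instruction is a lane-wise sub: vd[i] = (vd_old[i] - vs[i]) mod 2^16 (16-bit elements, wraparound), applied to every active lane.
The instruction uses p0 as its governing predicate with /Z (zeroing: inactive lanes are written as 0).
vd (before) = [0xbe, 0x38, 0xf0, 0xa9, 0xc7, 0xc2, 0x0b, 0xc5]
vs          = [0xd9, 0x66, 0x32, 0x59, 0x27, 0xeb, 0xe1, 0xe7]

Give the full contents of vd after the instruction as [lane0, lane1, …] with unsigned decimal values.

register lanes = 128/16 = 8
p0[j] = (19+j < 21); true for j=0..1 → 2 lanes set
vd[0] sub(0xbe,0xd9) -> 0xffe5
vd[1] sub(0x38,0x66) -> 0xffd2
vd[2] tail/zero -> 0x00
vd[3] tail/zero -> 0x00
vd[4] tail/zero -> 0x00
vd[5] tail/zero -> 0x00
vd[6] tail/zero -> 0x00
vd[7] tail/zero -> 0x00

vd = [65509, 65490, 0, 0, 0, 0, 0, 0]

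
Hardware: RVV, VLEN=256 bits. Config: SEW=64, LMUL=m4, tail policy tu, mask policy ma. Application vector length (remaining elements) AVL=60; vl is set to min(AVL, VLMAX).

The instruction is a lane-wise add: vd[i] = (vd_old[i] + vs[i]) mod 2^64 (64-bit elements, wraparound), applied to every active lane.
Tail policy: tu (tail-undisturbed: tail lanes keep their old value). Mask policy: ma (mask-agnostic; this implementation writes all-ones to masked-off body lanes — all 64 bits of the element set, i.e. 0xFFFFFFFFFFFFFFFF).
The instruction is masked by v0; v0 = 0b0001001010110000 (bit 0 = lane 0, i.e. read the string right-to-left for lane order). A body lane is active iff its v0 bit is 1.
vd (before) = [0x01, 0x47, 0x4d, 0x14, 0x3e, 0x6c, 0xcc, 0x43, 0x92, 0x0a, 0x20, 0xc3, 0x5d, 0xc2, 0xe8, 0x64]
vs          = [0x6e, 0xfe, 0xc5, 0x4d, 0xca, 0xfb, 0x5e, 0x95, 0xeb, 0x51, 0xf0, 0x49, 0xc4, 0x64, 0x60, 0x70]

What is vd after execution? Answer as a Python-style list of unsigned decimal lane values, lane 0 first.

vd = [18446744073709551615, 18446744073709551615, 18446744073709551615, 18446744073709551615, 264, 359, 18446744073709551615, 216, 18446744073709551615, 91, 18446744073709551615, 18446744073709551615, 289, 18446744073709551615, 18446744073709551615, 18446744073709551615]

VLMAX = (256 × 4) / 64 = 16 lanes
vl = min(AVL, VLMAX) = min(60, 16) = 16
lane  0: mask-off/ones ⇒ 0xffffffffffffffff
lane  1: mask-off/ones ⇒ 0xffffffffffffffff
lane  2: mask-off/ones ⇒ 0xffffffffffffffff
lane  3: mask-off/ones ⇒ 0xffffffffffffffff
lane  4: add(0x3e,0xca) ⇒ 0x108
lane  5: add(0x6c,0xfb) ⇒ 0x167
lane  6: mask-off/ones ⇒ 0xffffffffffffffff
lane  7: add(0x43,0x95) ⇒ 0xd8
lane  8: mask-off/ones ⇒ 0xffffffffffffffff
lane  9: add(0x0a,0x51) ⇒ 0x5b
lane 10: mask-off/ones ⇒ 0xffffffffffffffff
lane 11: mask-off/ones ⇒ 0xffffffffffffffff
lane 12: add(0x5d,0xc4) ⇒ 0x121
lane 13: mask-off/ones ⇒ 0xffffffffffffffff
lane 14: mask-off/ones ⇒ 0xffffffffffffffff
lane 15: mask-off/ones ⇒ 0xffffffffffffffff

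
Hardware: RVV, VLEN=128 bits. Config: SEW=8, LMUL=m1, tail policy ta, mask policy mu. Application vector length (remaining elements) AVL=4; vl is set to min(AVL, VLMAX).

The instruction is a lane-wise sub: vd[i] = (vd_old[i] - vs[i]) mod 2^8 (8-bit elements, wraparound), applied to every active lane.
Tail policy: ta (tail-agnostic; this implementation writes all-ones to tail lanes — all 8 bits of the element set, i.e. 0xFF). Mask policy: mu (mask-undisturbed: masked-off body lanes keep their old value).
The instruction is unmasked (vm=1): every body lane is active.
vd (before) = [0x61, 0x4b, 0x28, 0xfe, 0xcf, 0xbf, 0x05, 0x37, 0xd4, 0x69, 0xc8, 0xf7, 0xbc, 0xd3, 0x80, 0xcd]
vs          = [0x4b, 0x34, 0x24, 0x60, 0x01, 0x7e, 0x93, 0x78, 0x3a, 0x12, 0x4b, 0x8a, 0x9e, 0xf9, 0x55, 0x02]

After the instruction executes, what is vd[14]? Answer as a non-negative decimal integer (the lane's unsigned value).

vd[14] = 255

VLMAX = (128 × 1) / 8 = 16 lanes
vl = min(AVL, VLMAX) = min(4, 16) = 4
vd[0] sub(0x61,0x4b) -> 0x16
vd[1] sub(0x4b,0x34) -> 0x17
vd[2] sub(0x28,0x24) -> 0x04
vd[3] sub(0xfe,0x60) -> 0x9e
vd[4] tail/ones -> 0xff
vd[5] tail/ones -> 0xff
vd[6] tail/ones -> 0xff
vd[7] tail/ones -> 0xff
vd[8] tail/ones -> 0xff
vd[9] tail/ones -> 0xff
vd[10] tail/ones -> 0xff
vd[11] tail/ones -> 0xff
vd[12] tail/ones -> 0xff
vd[13] tail/ones -> 0xff
vd[14] tail/ones -> 0xff
vd[15] tail/ones -> 0xff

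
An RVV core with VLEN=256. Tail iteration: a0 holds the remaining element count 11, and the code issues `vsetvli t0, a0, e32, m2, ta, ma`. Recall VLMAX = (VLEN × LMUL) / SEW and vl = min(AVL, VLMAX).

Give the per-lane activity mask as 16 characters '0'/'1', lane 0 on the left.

predicate = 1111111111100000

lanes per group: 256·2/32 = 16
vl = min(AVL, VLMAX) = min(11, 16) = 11
bits (lane 0 leftmost): 1111111111100000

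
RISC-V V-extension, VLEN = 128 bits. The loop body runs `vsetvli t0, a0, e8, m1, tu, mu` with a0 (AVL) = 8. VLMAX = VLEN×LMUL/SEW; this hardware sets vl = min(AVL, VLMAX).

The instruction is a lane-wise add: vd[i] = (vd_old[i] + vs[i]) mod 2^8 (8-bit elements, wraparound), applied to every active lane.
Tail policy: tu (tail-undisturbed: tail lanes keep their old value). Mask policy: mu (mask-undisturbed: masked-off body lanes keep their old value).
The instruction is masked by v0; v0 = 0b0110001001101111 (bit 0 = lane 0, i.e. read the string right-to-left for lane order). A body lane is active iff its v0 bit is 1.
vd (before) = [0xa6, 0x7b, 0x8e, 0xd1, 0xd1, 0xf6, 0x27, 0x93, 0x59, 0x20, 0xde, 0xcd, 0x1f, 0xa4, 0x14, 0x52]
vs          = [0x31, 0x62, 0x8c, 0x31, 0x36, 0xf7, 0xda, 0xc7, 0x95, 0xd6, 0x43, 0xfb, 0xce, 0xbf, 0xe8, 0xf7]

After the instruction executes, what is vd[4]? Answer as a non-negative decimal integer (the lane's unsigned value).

vd[4] = 209

lanes per group: 128·1/8 = 16
AVL=8 ≤ VLMAX=16, so vl = 8
vd[0] add(0xa6,0x31) -> 0xd7
vd[1] add(0x7b,0x62) -> 0xdd
vd[2] add(0x8e,0x8c) -> 0x1a
vd[3] add(0xd1,0x31) -> 0x02
vd[4] mask-off/keep -> 0xd1
vd[5] add(0xf6,0xf7) -> 0xed
vd[6] add(0x27,0xda) -> 0x01
vd[7] mask-off/keep -> 0x93
vd[8] tail/keep -> 0x59
vd[9] tail/keep -> 0x20
vd[10] tail/keep -> 0xde
vd[11] tail/keep -> 0xcd
vd[12] tail/keep -> 0x1f
vd[13] tail/keep -> 0xa4
vd[14] tail/keep -> 0x14
vd[15] tail/keep -> 0x52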